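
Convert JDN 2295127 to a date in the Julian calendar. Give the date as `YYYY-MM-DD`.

1571-09-19

JDN 2295127 is 29 September 1571 in the proleptic Gregorian calendar.
In the Julian calendar that day is 1571-09-19.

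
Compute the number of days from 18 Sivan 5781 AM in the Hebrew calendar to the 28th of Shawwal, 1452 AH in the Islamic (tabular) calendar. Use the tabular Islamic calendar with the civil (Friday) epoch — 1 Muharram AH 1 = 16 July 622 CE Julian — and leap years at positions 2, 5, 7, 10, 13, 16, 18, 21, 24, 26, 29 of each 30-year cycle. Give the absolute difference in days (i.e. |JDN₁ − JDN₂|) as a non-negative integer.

JDN of the first date = 2459364.
JDN of the second date = 2462919.
|2462919 − 2459364| = 3555.

3555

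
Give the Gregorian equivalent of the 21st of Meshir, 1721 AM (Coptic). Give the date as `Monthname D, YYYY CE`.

February 28, 2005 CE

Julian Day Number of the source date = 2453430.
Converting JDN 2453430 to the Gregorian calendar gives 28 February 2005 CE.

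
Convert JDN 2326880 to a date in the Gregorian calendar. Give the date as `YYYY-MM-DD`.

1658-09-05

JDN 2451545 is 1 Jan 2000; 2326880 is −124665 days from there.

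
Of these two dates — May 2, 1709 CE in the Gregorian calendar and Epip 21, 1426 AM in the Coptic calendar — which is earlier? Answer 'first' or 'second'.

first

First date → JDN 2345381; second date → JDN 2345831.
JDN 2345381 < JDN 2345831, so the first date is earlier.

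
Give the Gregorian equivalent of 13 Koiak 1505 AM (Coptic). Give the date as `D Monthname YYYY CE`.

Julian Day Number of the source date = 2374468.
Converting JDN 2374468 to the Gregorian calendar gives 20 December 1788 CE.

20 December 1788 CE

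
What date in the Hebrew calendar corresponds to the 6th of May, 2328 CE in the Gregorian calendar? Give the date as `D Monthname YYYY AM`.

Both dates share Julian Day Number 2571470; in the Hebrew calendar that is 25 Nisan 6088 AM.

25 Nisan 6088 AM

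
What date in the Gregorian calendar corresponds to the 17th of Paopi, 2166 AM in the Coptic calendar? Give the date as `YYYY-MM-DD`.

Both dates share Julian Day Number 2615842; in the Gregorian calendar that is 30 October 2449 CE.

2449-10-30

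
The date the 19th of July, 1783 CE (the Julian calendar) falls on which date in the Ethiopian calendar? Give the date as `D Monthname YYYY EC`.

Julian Day Number of the source date = 2372498.
Converting JDN 2372498 to the Ethiopian calendar gives 25 Hamle 1775 EC.

25 Hamle 1775 EC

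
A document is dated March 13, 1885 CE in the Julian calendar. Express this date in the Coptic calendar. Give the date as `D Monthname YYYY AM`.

Julian Day Number of the source date = 2409626.
Converting JDN 2409626 to the Coptic calendar gives 17 Paremhat 1601 AM.

17 Paremhat 1601 AM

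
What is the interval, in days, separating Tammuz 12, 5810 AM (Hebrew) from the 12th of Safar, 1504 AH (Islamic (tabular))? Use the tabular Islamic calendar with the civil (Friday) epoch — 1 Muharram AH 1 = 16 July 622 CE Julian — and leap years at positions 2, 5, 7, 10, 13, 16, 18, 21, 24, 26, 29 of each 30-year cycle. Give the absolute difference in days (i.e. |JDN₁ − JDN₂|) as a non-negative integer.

11104

First date → JDN 2469990; second date → JDN 2481094.
The interval is |2469990 − 2481094| = 11104 days.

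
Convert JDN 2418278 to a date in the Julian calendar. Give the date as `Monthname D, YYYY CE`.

JDN 2418278 is 2 December 1908 in the Gregorian calendar.
In the Julian calendar that day is November 19, 1908 CE.

November 19, 1908 CE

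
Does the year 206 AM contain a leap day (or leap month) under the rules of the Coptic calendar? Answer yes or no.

no

206 mod 4 = 2; in the Coptic calendar a year is leap when year mod 4 = 3, so it is a common year.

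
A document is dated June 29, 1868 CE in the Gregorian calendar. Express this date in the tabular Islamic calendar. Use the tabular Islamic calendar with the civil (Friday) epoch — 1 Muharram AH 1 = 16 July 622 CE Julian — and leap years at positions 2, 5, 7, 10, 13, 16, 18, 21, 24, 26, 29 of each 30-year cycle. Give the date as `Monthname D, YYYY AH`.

Both dates share Julian Day Number 2403513; in the tabular Islamic calendar that is 8 Rabi' al-Awwal 1285 AH.

Rabi' al-Awwal 8, 1285 AH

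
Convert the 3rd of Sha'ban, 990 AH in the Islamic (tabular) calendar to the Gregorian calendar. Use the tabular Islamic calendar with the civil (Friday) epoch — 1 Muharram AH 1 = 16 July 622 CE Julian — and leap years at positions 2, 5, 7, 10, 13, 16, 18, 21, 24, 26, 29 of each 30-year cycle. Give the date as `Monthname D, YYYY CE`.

September 2, 1582 CE

Julian Day Number of the source date = 2299118.
Converting JDN 2299118 to the Gregorian calendar gives 2 September 1582 CE.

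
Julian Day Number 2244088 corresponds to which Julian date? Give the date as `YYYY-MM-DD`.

The proleptic Gregorian equivalent of JDN 2244088 is 2 January 1432.
In the Julian calendar that day is 1431-12-24.

1431-12-24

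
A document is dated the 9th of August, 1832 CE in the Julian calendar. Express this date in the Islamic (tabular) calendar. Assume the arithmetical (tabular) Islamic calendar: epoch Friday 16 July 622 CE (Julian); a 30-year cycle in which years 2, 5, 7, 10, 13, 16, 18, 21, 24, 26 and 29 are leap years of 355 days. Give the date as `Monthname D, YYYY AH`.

Rabi' al-Awwal 24, 1248 AH

Both dates share Julian Day Number 2390417; in the tabular Islamic calendar that is 24 Rabi' al-Awwal 1248 AH.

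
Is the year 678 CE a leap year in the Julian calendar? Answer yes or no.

no

678 mod 4 = 2, so it is a common year in the Julian calendar.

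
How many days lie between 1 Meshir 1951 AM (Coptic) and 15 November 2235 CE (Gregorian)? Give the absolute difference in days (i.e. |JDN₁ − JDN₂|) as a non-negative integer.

278

JDN of the first date = 2537417.
JDN of the second date = 2537695.
|2537695 − 2537417| = 278.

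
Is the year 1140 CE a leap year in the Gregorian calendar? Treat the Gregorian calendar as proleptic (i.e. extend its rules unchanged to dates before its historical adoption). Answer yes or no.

yes

1140 is divisible by 4 and not by 100, so it is a leap year.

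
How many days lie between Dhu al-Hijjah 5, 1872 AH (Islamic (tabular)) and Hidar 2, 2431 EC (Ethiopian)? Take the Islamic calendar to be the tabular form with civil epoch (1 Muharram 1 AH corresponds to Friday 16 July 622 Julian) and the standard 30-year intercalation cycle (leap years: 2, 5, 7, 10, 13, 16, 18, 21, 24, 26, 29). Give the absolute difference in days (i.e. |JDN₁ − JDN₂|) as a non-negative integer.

50

First date → JDN 2611789; second date → JDN 2611839.
The interval is |2611789 − 2611839| = 50 days.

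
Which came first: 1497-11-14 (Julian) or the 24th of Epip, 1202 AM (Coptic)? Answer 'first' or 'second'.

First date → JDN 2268155; second date → JDN 2264018.
JDN 2264018 < JDN 2268155, so the second date is earlier.

second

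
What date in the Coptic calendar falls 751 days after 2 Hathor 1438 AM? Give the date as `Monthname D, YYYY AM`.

Counting 751 days forward from JDN 2349955 reaches JDN 2350706, which is Hathor 22, 1440 AM.

Hathor 22, 1440 AM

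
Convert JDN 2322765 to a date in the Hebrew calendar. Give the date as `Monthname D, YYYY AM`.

Iyar 26, 5407 AM

The Gregorian equivalent of JDN 2322765 is 31 May 1647.
In the Hebrew calendar that day is Iyar 26, 5407 AM.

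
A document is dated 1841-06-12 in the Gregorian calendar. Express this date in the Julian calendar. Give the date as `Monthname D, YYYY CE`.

May 31, 1841 CE

For dates in this range the Gregorian date is 12 days ahead of the Julian.
12 June 1841 Gregorian − 12 days → 31 May 1841 Julian.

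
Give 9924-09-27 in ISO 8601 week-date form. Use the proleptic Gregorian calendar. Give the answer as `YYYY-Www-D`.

The weekday is Saturday (ISO weekday 6).
That Saturday belongs to ISO week 39 of ISO year 9924.

9924-W39-6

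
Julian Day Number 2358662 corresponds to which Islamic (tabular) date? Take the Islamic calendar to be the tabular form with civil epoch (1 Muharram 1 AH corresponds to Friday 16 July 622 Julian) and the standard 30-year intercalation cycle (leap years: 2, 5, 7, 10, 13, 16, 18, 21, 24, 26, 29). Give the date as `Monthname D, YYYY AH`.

JDN 2358662 is 11 September 1745 in the Gregorian calendar.
In the tabular Islamic calendar that day is Sha'ban 14, 1158 AH.

Sha'ban 14, 1158 AH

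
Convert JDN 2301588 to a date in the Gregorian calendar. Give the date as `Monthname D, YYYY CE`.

June 7, 1589 CE

Counting from JDN 2299161 = 15 Oct 1582 gives an offset of 2427 days.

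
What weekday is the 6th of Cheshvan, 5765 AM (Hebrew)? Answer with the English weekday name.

This is JDN 2453300 (21 October 2004 Gregorian).
JDN 2453300 mod 7 = 3, and JDN 0 was a Monday, so this is a Thursday.

Thursday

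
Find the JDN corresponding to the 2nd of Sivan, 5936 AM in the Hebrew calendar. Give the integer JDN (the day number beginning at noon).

2515989

In the Gregorian calendar the same day is 10 June 2176.
JDN 2299161 is 15 October 1582 CE (Gregorian); the target day is +216828 days from there, so JDN = 2515989.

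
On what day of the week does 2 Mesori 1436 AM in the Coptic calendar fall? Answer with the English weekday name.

This is JDN 2349495 (6 August 1720 Gregorian).
JDN 2349495 mod 7 = 1, and JDN 0 was a Monday, so this is a Tuesday.

Tuesday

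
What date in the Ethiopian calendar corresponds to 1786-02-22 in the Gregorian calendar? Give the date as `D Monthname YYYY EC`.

17 Yekatit 1778 EC

Both dates share Julian Day Number 2373436; in the Ethiopian calendar that is 17 Yekatit 1778 EC.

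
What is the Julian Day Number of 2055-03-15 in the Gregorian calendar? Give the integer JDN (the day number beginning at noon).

JDN 2451545 is 1 January 2000 CE (Gregorian); the target day is +20162 days from there, so JDN = 2471707.

2471707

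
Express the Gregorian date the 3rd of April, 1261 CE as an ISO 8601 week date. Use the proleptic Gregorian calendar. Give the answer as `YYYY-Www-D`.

1261-W13-7

The weekday is Sunday (ISO weekday 7).
That Sunday belongs to ISO week 13 of ISO year 1261.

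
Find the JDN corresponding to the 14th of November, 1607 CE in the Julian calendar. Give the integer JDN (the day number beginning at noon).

In the Gregorian calendar the same day is 24 November 1607.
JDN 2299161 is 15 October 1582 CE (Gregorian); the target day is +9171 days from there, so JDN = 2308332.

2308332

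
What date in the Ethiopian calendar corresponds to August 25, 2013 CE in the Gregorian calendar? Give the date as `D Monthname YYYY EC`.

Julian Day Number of the source date = 2456530.
Converting JDN 2456530 to the Ethiopian calendar gives 19 Nehase 2005 EC.

19 Nehase 2005 EC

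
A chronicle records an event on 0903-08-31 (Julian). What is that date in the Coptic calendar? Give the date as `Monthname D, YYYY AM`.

Thout 2, 620 AM

Julian Day Number of the source date = 2051121.
Converting JDN 2051121 to the Coptic calendar gives 2 Thout 620 AM.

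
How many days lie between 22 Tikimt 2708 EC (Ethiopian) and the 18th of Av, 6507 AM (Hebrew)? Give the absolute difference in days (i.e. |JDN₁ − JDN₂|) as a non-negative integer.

First date → JDN 2713004; second date → JDN 2724608.
The interval is |2713004 − 2724608| = 11604 days.

11604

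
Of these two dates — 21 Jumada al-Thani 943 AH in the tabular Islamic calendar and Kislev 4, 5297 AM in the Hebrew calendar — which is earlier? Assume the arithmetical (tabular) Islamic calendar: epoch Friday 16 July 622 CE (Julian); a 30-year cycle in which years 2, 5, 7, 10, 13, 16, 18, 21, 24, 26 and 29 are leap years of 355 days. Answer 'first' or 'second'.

second

Converting both to JDN: 2282421 vs 2282404; the smaller is the second.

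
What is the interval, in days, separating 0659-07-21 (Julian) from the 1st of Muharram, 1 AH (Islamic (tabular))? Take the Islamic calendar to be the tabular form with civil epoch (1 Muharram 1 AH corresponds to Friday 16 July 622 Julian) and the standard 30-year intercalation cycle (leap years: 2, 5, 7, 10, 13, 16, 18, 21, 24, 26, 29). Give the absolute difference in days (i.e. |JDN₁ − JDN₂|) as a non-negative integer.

13519

First date → JDN 1961959; second date → JDN 1948440.
The interval is |1961959 − 1948440| = 13519 days.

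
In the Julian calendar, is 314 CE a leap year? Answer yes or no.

314 mod 4 = 2, so it is a common year in the Julian calendar.

no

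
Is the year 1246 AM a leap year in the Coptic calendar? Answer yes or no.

1246 mod 4 = 2; in the Coptic calendar a year is leap when year mod 4 = 3, so it is a common year.

no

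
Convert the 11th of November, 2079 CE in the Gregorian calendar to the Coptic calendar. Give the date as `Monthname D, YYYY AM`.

Hathor 1, 1796 AM

Julian Day Number of the source date = 2480714.
Converting JDN 2480714 to the Coptic calendar gives 1 Hathor 1796 AM.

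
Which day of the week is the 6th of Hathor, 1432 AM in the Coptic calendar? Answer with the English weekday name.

In the Gregorian calendar this is 14 November 1715 (JDN 2347768).
Since JDN mod 7 = 3 (0 = Monday), the day is Thursday.

Thursday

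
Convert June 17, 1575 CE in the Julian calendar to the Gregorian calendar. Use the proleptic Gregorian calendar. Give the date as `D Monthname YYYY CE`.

27 June 1575 CE

For dates in this range the Gregorian date is 10 days ahead of the Julian.
17 June 1575 Julian + 10 days → 27 June 1575 Gregorian.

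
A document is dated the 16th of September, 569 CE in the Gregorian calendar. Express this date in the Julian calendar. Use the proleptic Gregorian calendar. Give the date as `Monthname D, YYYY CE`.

September 14, 569 CE

The Julian–Gregorian offset here is 2 days (Julian trailing).
16 September 569 Gregorian − 2 days → 14 September 569 Julian.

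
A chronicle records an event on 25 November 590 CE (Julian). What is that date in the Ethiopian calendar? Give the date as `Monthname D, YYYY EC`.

The source date corresponds to 27 November 590 in the proleptic Gregorian calendar (JDN 1936884).
That day falls on 29 Hidar 583 EC in the Ethiopian calendar.

Hidar 29, 583 EC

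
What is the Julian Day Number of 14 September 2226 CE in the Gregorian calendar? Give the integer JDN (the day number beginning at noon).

JDN 2299161 is 15 October 1582 CE (Gregorian); the target day is +235185 days from there, so JDN = 2534346.

2534346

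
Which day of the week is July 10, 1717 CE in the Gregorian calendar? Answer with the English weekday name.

2348372 ≡ 5 (mod 7); counting from Monday = 0 gives Saturday.

Saturday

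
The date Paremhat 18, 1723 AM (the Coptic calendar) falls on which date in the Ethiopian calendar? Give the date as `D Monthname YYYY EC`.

18 Megabit 1999 EC

The source date corresponds to 27 March 2007 in the Gregorian calendar (JDN 2454187).
That day falls on 18 Megabit 1999 EC in the Ethiopian calendar.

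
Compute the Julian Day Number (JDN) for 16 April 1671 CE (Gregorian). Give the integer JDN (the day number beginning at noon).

JDN 2299161 is 15 October 1582 CE (Gregorian); the target day is +32325 days from there, so JDN = 2331486.

2331486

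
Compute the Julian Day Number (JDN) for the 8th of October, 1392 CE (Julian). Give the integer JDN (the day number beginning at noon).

2229767

In the proleptic Gregorian calendar the same day is 16 October 1392.
JDN 2299161 is 15 October 1582 CE (Gregorian); the target day is −69394 days from there, so JDN = 2229767.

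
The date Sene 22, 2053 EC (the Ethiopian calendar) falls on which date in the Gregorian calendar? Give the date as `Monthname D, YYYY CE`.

June 29, 2061 CE

Both dates share Julian Day Number 2474005; in the Gregorian calendar that is 29 June 2061 CE.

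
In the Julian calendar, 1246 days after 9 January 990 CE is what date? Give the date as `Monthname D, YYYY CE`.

June 8, 993 CE

Counting 1246 days forward from JDN 2082664 reaches JDN 2083910, which is June 8, 993 CE.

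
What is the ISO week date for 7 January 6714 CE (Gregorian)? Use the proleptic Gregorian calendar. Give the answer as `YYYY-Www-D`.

6714-W02-3

The weekday is Wednesday (ISO weekday 3).
That Wednesday belongs to ISO week 2 of ISO year 6714.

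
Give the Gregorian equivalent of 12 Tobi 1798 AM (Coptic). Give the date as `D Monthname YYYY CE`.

20 January 2082 CE

Both dates share Julian Day Number 2481515; in the Gregorian calendar that is 20 January 2082 CE.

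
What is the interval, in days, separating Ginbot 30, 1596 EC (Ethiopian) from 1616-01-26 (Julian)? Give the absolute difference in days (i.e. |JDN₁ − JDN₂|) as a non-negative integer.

4263

First date → JDN 2307064; second date → JDN 2311327.
The interval is |2307064 − 2311327| = 4263 days.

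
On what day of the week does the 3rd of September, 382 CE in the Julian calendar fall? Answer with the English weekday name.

Equivalently 4 September 382 Gregorian, JDN 1860829.
Since JDN mod 7 = 5 (0 = Monday), the day is Saturday.

Saturday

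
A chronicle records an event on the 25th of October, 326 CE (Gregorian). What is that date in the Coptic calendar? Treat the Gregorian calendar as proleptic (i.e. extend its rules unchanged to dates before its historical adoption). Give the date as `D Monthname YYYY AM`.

27 Paopi 43 AM

Both dates share Julian Day Number 1840426; in the Coptic calendar that is 27 Paopi 43 AM.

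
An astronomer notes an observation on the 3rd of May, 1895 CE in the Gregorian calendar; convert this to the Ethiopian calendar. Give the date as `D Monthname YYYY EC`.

Both dates share Julian Day Number 2413317; in the Ethiopian calendar that is 26 Miyazya 1887 EC.

26 Miyazya 1887 EC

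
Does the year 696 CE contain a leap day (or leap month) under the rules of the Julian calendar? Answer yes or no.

696 mod 4 = 0, so it is a leap year in the Julian calendar.

yes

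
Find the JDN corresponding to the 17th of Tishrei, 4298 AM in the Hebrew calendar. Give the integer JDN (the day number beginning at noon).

1917477

Equivalently 9 October 537 (proleptic Gregorian).
JDN 2451545 is 1 January 2000 CE (Gregorian); the target day is −534068 days from there, so JDN = 1917477.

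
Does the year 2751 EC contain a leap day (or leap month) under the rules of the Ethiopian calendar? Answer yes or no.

yes

2751 mod 4 = 3; in the Ethiopian calendar a year is leap when year mod 4 = 3, so it is a leap year.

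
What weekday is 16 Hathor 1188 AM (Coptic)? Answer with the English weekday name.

Wednesday

Equivalently 22 November 1471 Gregorian, JDN 2258657.
Since JDN mod 7 = 2 (0 = Monday), the day is Wednesday.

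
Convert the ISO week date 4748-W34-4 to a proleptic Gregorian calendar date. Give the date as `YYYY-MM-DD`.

ISO week 1 of 4748 is the week containing the first Thursday of 4748.
Week 34, day 4 (Thursday) lands on 4748-08-19.

4748-08-19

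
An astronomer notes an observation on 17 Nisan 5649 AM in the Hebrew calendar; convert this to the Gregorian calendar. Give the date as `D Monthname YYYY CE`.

18 April 1889 CE

Both dates share Julian Day Number 2411111; in the Gregorian calendar that is 18 April 1889 CE.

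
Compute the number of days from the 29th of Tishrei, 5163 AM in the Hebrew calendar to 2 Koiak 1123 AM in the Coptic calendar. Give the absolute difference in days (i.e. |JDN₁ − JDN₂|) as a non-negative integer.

1524

JDN of the first date = 2233407.
JDN of the second date = 2234931.
|2234931 − 2233407| = 1524.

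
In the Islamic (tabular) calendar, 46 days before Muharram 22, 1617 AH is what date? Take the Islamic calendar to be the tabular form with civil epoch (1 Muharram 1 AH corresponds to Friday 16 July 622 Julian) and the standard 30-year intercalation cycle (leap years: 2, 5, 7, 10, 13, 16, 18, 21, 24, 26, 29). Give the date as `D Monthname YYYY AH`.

6 Dhu al-Hijjah 1616 AH

JDN of Muharram 22, 1617 AH = 2521118.
2521118 − 46 = 2521072.
JDN 2521072 in the tabular Islamic calendar is 6 Dhu al-Hijjah 1616 AH.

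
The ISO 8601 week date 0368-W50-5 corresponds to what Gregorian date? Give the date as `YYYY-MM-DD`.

0368-12-13

ISO week 1 of 368 is the week containing the first Thursday of 368.
Week 50, day 5 (Friday) lands on 0368-12-13.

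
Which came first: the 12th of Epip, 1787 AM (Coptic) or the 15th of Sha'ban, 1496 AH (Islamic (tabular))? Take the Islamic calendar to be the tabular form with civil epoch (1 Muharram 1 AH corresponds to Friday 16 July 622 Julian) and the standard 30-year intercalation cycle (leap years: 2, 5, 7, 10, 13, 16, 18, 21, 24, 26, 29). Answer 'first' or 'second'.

first

Converting both to JDN: 2477677 vs 2478439; the smaller is the first.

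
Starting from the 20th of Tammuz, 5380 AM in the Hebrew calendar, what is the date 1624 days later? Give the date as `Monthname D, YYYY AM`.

The starting date is JDN 2312955; 2312955 + 1624 = 2314579.
JDN 2314579 corresponds to Tevet 21, 5385 AM.

Tevet 21, 5385 AM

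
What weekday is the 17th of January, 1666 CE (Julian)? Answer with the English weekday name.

Wednesday

Equivalently 27 January 1666 Gregorian, JDN 2329581.
JDN 2329581 mod 7 = 2, and JDN 0 was a Monday, so this is a Wednesday.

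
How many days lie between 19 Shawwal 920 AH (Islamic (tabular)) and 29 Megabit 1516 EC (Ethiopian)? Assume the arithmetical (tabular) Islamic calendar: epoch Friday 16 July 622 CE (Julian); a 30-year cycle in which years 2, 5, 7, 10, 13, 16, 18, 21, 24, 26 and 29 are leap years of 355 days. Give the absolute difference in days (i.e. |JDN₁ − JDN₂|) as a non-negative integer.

First date → JDN 2274387; second date → JDN 2277783.
The interval is |2274387 − 2277783| = 3396 days.

3396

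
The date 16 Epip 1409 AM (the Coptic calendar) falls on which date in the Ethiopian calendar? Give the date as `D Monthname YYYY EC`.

Both dates share Julian Day Number 2339617; in the Ethiopian calendar that is 16 Hamle 1685 EC.

16 Hamle 1685 EC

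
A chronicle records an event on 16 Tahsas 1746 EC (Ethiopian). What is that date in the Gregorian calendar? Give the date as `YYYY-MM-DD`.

1753-12-23

Both dates share Julian Day Number 2361687; in the Gregorian calendar that is 23 December 1753 CE.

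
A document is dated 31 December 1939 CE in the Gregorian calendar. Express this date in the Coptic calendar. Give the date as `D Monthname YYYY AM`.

Both dates share Julian Day Number 2429629; in the Coptic calendar that is 21 Koiak 1656 AM.

21 Koiak 1656 AM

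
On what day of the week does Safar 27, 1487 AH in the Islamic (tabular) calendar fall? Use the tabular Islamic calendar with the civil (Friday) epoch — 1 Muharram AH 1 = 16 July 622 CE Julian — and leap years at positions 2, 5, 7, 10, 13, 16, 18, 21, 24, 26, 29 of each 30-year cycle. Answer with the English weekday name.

Friday

In the Gregorian calendar this is 13 June 2064 (JDN 2475085).
Since JDN mod 7 = 4 (0 = Monday), the day is Friday.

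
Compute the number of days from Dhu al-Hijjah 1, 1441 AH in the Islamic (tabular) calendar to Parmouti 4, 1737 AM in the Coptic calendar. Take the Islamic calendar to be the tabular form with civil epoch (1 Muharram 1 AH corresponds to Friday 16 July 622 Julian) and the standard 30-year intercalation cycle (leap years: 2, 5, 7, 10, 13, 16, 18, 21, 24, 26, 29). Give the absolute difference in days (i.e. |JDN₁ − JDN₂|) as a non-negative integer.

First date → JDN 2459053; second date → JDN 2459317.
The interval is |2459053 − 2459317| = 264 days.

264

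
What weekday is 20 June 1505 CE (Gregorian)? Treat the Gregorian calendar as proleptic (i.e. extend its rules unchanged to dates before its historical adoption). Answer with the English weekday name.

Tuesday

JDN 2270920 mod 7 = 1, and JDN 0 was a Monday, so this is a Tuesday.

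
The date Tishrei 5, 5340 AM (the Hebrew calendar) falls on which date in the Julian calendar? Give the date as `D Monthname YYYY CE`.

25 September 1579 CE

Both dates share Julian Day Number 2298055; in the Julian calendar that is 25 September 1579 CE.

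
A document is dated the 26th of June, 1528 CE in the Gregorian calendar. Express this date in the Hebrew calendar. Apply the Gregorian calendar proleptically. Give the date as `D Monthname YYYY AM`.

Julian Day Number of the source date = 2279327.
Converting JDN 2279327 to the Hebrew calendar gives 29 Sivan 5288 AM.

29 Sivan 5288 AM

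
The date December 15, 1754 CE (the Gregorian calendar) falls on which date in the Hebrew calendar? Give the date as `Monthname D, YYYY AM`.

Both dates share Julian Day Number 2362044; in the Hebrew calendar that is 1 Tevet 5515 AM.

Tevet 1, 5515 AM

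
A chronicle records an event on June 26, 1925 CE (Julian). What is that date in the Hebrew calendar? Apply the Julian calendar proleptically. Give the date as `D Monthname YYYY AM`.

17 Tammuz 5685 AM

The source date corresponds to 9 July 1925 in the Gregorian calendar (JDN 2424341).
That day falls on 17 Tammuz 5685 AM in the Hebrew calendar.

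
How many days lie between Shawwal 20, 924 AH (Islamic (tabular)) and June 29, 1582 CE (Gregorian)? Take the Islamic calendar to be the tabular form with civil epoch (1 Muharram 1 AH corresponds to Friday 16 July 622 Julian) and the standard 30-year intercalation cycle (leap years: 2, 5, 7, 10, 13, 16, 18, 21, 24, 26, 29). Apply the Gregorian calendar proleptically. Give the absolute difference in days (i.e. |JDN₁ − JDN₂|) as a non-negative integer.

23248

First date → JDN 2275805; second date → JDN 2299053.
The interval is |2275805 − 2299053| = 23248 days.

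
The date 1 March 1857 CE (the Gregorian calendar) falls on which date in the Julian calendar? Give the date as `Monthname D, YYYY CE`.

February 17, 1857 CE

The Julian–Gregorian offset here is 12 days (Julian trailing).
1 March 1857 Gregorian − 12 days → 17 February 1857 Julian.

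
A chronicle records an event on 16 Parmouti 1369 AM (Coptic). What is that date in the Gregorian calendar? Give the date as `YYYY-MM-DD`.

Both dates share Julian Day Number 2324917; in the Gregorian calendar that is 21 April 1653 CE.

1653-04-21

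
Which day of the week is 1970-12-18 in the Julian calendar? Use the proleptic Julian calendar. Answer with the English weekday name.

Thursday

In the Gregorian calendar this is 31 December 1970 (JDN 2440952).
2440952 ≡ 3 (mod 7); counting from Monday = 0 gives Thursday.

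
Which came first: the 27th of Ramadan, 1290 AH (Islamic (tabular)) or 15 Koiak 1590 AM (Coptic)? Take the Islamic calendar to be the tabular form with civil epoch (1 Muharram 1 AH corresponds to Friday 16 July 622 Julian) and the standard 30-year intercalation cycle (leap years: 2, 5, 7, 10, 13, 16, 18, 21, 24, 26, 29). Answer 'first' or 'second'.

The two dates have Julian Day Numbers 2405481 and 2405516 respectively.
Since 2405481 < 2405516, the first date comes first.

first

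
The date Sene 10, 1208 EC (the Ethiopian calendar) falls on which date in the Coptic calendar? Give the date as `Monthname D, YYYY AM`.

Paoni 10, 932 AM

Julian Day Number of the source date = 2165357.
Converting JDN 2165357 to the Coptic calendar gives 10 Paoni 932 AM.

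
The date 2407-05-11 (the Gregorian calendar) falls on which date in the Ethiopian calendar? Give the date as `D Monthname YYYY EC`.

Julian Day Number of the source date = 2600329.
Converting JDN 2600329 to the Ethiopian calendar gives 30 Miyazya 2399 EC.

30 Miyazya 2399 EC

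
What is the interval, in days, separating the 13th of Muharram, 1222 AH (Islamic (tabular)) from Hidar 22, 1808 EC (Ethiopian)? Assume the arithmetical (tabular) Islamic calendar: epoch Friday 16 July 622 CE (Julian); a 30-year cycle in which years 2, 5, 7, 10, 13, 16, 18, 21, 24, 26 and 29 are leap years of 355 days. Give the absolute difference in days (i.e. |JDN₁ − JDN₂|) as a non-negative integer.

3175

First date → JDN 2381134; second date → JDN 2384309.
The interval is |2381134 − 2384309| = 3175 days.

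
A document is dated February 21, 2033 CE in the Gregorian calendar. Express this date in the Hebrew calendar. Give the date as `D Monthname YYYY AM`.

22 Adar I 5793 AM

Julian Day Number of the source date = 2463650.
Converting JDN 2463650 to the Hebrew calendar gives 22 Adar I 5793 AM.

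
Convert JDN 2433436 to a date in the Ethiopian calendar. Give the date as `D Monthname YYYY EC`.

26 Ginbot 1942 EC

The Gregorian equivalent of JDN 2433436 is 3 June 1950.
In the Ethiopian calendar that day is 26 Ginbot 1942 EC.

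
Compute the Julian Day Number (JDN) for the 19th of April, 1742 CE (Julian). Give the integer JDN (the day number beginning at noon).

Equivalently 30 April 1742 (Gregorian).
JDN 2400001 is 17 November 1858 CE (Gregorian), MJD 0; the target day is −42569 days from there, so JDN = 2357432.

2357432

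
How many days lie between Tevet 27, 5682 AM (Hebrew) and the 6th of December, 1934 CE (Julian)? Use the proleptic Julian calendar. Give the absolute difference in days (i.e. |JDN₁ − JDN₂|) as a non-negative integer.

4709

First date → JDN 2423082; second date → JDN 2427791.
The interval is |2423082 − 2427791| = 4709 days.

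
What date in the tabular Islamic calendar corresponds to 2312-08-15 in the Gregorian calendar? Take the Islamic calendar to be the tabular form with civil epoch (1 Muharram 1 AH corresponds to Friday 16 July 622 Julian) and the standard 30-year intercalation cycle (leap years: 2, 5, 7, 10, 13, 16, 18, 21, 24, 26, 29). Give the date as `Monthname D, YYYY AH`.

Both dates share Julian Day Number 2565727; in the tabular Islamic calendar that is 11 Dhu al-Hijjah 1742 AH.

Dhu al-Hijjah 11, 1742 AH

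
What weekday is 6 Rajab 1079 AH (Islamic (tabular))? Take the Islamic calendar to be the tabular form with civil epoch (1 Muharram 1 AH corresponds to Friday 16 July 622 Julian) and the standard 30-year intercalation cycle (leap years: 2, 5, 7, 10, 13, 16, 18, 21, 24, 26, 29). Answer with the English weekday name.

Monday

In the Gregorian calendar this is 10 December 1668 (JDN 2330629).
2330629 ≡ 0 (mod 7); counting from Monday = 0 gives Monday.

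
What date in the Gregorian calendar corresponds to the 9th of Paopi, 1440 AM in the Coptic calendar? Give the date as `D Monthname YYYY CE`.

Julian Day Number of the source date = 2350663.
Converting JDN 2350663 to the Gregorian calendar gives 18 October 1723 CE.

18 October 1723 CE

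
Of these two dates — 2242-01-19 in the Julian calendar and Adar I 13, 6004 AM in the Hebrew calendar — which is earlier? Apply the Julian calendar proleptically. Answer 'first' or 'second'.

first

First date → JDN 2539967; second date → JDN 2540716.
JDN 2539967 < JDN 2540716, so the first date is earlier.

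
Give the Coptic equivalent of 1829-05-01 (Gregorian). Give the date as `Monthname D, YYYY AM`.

Both dates share Julian Day Number 2389209; in the Coptic calendar that is 24 Parmouti 1545 AM.

Parmouti 24, 1545 AM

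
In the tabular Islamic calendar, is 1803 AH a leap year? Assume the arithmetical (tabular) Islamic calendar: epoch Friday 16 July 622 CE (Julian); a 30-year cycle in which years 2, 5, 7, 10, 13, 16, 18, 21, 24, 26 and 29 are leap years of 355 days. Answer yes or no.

no

Year 1803 AH is year 3 of its 30-year cycle; leap positions are 2, 5, 7, 10, 13, 16, 18, 21, 24, 26, 29, so it is a common year (354 days).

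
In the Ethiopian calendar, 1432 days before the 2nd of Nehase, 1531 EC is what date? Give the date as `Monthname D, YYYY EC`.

Pagume 1, 1527 EC

Counting 1432 days back from JDN 2283384 reaches JDN 2281952, which is Pagume 1, 1527 EC.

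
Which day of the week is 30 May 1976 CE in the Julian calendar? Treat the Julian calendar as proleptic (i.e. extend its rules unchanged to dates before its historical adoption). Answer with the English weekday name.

Equivalently 12 June 1976 Gregorian, JDN 2442942.
Since JDN mod 7 = 5 (0 = Monday), the day is Saturday.

Saturday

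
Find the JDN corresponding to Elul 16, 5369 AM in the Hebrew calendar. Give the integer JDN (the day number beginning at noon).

2308993

Equivalently 15 September 1609 (Gregorian).
JDN 2299161 is 15 October 1582 CE (Gregorian); the target day is +9832 days from there, so JDN = 2308993.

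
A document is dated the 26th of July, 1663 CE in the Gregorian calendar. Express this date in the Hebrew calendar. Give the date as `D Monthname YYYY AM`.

21 Tammuz 5423 AM

Julian Day Number of the source date = 2328665.
Converting JDN 2328665 to the Hebrew calendar gives 21 Tammuz 5423 AM.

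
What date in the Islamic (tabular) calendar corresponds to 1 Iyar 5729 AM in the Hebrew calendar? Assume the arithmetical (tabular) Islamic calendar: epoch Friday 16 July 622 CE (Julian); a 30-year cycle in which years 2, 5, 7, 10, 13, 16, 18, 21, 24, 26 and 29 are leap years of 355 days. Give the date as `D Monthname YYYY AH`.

1 Safar 1389 AH

Julian Day Number of the source date = 2440331.
Converting JDN 2440331 to the tabular Islamic calendar gives 1 Safar 1389 AH.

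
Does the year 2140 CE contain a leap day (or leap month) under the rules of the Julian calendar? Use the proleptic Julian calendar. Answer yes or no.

2140 mod 4 = 0, so it is a leap year in the Julian calendar.

yes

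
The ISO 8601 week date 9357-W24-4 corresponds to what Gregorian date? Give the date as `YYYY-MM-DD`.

9357-06-16

ISO week 1 of 9357 is the week containing the first Thursday of 9357.
Week 24, day 4 (Thursday) lands on 9357-06-16.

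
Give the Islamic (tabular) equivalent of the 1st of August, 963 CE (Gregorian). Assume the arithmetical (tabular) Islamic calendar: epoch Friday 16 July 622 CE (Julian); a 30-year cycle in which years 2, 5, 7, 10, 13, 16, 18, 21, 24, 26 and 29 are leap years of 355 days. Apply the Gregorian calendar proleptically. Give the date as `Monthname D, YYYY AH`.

Julian Day Number of the source date = 2073001.
Converting JDN 2073001 to the tabular Islamic calendar gives 2 Rajab 352 AH.

Rajab 2, 352 AH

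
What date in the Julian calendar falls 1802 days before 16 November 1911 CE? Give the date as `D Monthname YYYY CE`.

10 December 1906 CE

JDN of 16 November 1911 CE = 2419370.
2419370 − 1802 = 2417568.
JDN 2417568 in the Julian calendar is 10 December 1906 CE.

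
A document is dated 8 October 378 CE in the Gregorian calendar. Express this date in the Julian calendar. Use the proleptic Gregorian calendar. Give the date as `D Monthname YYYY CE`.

7 October 378 CE

For dates in this range the Gregorian date is 1 day ahead of the Julian.
8 October 378 Gregorian − 1 day → 7 October 378 Julian.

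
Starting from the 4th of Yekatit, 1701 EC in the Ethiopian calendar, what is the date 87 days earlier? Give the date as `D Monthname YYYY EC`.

Counting 87 days back from JDN 2345299 reaches JDN 2345212, which is 7 Hidar 1701 EC.

7 Hidar 1701 EC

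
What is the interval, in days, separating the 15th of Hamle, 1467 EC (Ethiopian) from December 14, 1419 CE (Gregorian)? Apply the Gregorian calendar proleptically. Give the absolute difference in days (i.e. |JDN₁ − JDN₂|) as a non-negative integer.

20305

First date → JDN 2259991; second date → JDN 2239686.
The interval is |2259991 − 2239686| = 20305 days.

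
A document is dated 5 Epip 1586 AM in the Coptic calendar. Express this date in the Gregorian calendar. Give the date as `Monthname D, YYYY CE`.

Both dates share Julian Day Number 2404255; in the Gregorian calendar that is 11 July 1870 CE.

July 11, 1870 CE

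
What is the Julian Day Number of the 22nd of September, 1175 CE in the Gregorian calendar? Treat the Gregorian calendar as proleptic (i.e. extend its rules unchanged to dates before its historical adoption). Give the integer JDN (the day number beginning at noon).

2150484

JDN 2400001 is 17 November 1858 CE (Gregorian), MJD 0; the target day is −249517 days from there, so JDN = 2150484.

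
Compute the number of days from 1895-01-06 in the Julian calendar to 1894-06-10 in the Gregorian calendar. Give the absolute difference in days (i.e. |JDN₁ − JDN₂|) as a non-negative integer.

222

JDN of the first date = 2413212.
JDN of the second date = 2412990.
|2412990 − 2413212| = 222.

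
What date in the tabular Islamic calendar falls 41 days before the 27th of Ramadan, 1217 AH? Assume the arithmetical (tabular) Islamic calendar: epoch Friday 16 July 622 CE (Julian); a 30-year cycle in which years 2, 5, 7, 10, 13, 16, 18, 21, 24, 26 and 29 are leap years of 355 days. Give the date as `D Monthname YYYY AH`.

The starting date is JDN 2379612; 2379612 − 41 = 2379571.
JDN 2379571 corresponds to 15 Sha'ban 1217 AH.

15 Sha'ban 1217 AH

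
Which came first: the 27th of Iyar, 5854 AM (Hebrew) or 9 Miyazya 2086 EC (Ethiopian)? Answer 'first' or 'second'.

First date → JDN 2486011; second date → JDN 2485985.
JDN 2485985 < JDN 2486011, so the second date is earlier.

second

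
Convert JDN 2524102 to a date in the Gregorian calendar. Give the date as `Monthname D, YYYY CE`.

August 27, 2198 CE

Counting from JDN 2299161 = 15 Oct 1582 gives an offset of 224941 days.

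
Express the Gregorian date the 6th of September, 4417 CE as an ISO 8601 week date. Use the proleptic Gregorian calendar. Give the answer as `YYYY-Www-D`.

The weekday is Wednesday (ISO weekday 3).
That Wednesday belongs to ISO week 36 of ISO year 4417.

4417-W36-3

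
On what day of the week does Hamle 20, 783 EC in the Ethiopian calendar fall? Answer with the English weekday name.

Equivalently 18 July 791 Gregorian, JDN 2010165.
Since JDN mod 7 = 3 (0 = Monday), the day is Thursday.

Thursday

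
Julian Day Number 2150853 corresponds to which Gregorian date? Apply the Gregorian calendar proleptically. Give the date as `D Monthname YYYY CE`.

25 September 1176 CE

Counting from JDN 2299161 = 15 Oct 1582 gives an offset of -148308 days.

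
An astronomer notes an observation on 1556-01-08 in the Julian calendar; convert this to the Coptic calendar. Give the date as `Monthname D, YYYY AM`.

Tobi 12, 1272 AM

Julian Day Number of the source date = 2289394.
Converting JDN 2289394 to the Coptic calendar gives 12 Tobi 1272 AM.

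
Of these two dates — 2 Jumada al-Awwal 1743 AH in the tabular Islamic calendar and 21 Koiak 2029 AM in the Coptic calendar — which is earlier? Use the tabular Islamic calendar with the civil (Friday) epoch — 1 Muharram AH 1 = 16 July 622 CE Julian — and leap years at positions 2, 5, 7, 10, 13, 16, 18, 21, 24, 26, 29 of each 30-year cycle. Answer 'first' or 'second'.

first

First date → JDN 2565866; second date → JDN 2565867.
JDN 2565866 < JDN 2565867, so the first date is earlier.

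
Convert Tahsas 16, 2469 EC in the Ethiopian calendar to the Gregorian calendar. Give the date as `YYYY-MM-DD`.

Both dates share Julian Day Number 2625763; in the Gregorian calendar that is 28 December 2476 CE.

2476-12-28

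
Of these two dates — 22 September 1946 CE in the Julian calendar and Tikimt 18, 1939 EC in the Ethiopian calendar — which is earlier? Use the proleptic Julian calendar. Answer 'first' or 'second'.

first

Converting both to JDN: 2432099 vs 2432122; the smaller is the first.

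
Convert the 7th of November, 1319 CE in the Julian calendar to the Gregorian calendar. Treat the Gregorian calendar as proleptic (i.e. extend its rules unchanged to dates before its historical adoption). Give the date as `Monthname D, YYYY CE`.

November 15, 1319 CE

At this point the Julian calendar is 8 days behind the Gregorian.
7 November 1319 Julian + 8 days → 15 November 1319 Gregorian.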